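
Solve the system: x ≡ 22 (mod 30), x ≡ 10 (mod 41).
502

Using Chinese Remainder Theorem:
M = 30 × 41 = 1230
M1 = 41, M2 = 30
y1 = 41^(-1) mod 30 = 11
y2 = 30^(-1) mod 41 = 26
x = (22×41×11 + 10×30×26) mod 1230 = 502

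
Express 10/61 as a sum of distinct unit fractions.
1/7 + 1/48 + 1/4100 + 1/21008400

Greedy algorithm:
10/61: ceiling(61/10) = 7, use 1/7
9/427: ceiling(427/9) = 48, use 1/48
5/20496: ceiling(20496/5) = 4100, use 1/4100
1/21008400: ceiling(21008400/1) = 21008400, use 1/21008400
Result: 10/61 = 1/7 + 1/48 + 1/4100 + 1/21008400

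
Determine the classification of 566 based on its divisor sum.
deficient

Proper divisors of 566: sum = 1 + 2 + 283 = 286
Since 286 < 566, 566 is deficient.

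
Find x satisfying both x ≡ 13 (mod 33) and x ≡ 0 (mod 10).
310

Using Chinese Remainder Theorem:
M = 33 × 10 = 330
M1 = 10, M2 = 33
y1 = 10^(-1) mod 33 = 10
y2 = 33^(-1) mod 10 = 7
x = (13×10×10 + 0×33×7) mod 330 = 310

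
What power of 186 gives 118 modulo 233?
7

Baby-step giant-step with step n = ⌈√233⌉ = 16.
Baby steps 186^j mod 233 (j:value) for j=0..15: 0:1, 1:186, 2:112, 3:95, 4:195, 5:155, 6:171, 7:118, 8:46, 9:168, 10:26, 11:176, 12:116, 13:140, 14:177, 15:69.
h = 118 is already in the table at j=7, so x = 7.
Check: 186^7 ≡ 118 (mod 233).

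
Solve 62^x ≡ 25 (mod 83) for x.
14

Baby-step giant-step with step n = ⌈√83⌉ = 10.
Baby steps 62^j mod 83 (j:value) for j=0..9: 0:1, 1:62, 2:26, 3:35, 4:12, 5:80, 6:63, 7:5, 8:61, 9:47.
Giant-step multiplier: 62^(-10) ≡ 62^(82-10) = 62^72 ≡ 37 (mod 83).
Giant steps γ_i = 25·37^i mod 83: γ_0=25, γ_1=12 (in table at j=4).
x = i·n + j = 1·10 + 4 = 14.
Check: 62^14 ≡ 25 (mod 83).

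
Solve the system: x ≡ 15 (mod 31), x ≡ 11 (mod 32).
139

Using Chinese Remainder Theorem:
M = 31 × 32 = 992
M1 = 32, M2 = 31
y1 = 32^(-1) mod 31 = 1
y2 = 31^(-1) mod 32 = 31
x = (15×32×1 + 11×31×31) mod 992 = 139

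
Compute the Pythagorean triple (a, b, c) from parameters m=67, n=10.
(4389, 1340, 4589)

Euclid's formula: a = m² - n², b = 2mn, c = m² + n²
m = 67, n = 10
a = 67² - 10² = 4489 - 100 = 4389
b = 2 × 67 × 10 = 1340
c = 67² + 10² = 4489 + 100 = 4589
Verification: 4389² + 1340² = 19263321 + 1795600 = 21058921 = 4589² ✓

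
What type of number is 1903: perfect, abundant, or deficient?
deficient

Proper divisors of 1903: sum = 1 + 11 + 173 = 185
Since 185 < 1903, 1903 is deficient.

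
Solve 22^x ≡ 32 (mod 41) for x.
10

Baby-step giant-step with step n = ⌈√41⌉ = 7.
Baby steps 22^j mod 41 (j:value) for j=0..6: 0:1, 1:22, 2:33, 3:29, 4:23, 5:14, 6:21.
Giant-step multiplier: 22^(-7) ≡ 22^(40-7) = 22^33 ≡ 15 (mod 41).
Giant steps γ_i = 32·15^i mod 41: γ_0=32, γ_1=29 (in table at j=3).
x = i·n + j = 1·7 + 3 = 10.
Check: 22^10 ≡ 32 (mod 41).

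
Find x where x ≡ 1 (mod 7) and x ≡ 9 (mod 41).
50

Using Chinese Remainder Theorem:
M = 7 × 41 = 287
M1 = 41, M2 = 7
y1 = 41^(-1) mod 7 = 6
y2 = 7^(-1) mod 41 = 6
x = (1×41×6 + 9×7×6) mod 287 = 50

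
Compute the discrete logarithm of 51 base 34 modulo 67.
29

Baby-step giant-step with step n = ⌈√67⌉ = 9.
Baby steps 34^j mod 67 (j:value) for j=0..8: 0:1, 1:34, 2:17, 3:42, 4:21, 5:44, 6:22, 7:11, 8:39.
Giant-step multiplier: 34^(-9) ≡ 34^(66-9) = 34^57 ≡ 43 (mod 67).
Giant steps γ_i = 51·43^i mod 67: γ_0=51, γ_1=49, γ_2=30, γ_3=17 (in table at j=2).
x = i·n + j = 3·9 + 2 = 29.
Check: 34^29 ≡ 51 (mod 67).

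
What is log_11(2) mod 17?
2

Baby-step giant-step with step n = ⌈√17⌉ = 5.
Baby steps 11^j mod 17 (j:value) for j=0..4: 0:1, 1:11, 2:2, 3:5, 4:4.
h = 2 is already in the table at j=2, so x = 2.
Check: 11^2 ≡ 2 (mod 17).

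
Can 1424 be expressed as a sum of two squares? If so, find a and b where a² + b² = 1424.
20² + 32² (a=20, b=32)

Factorization: 1424 = 2^4 × 89
By Fermat: n is sum of two squares iff every prime p ≡ 3 (mod 4) appears to even power.
All primes ≡ 3 (mod 4) appear to even power.
Search a = 0, 1, 2, … for 1424 - a² a perfect square: first hit at a = 20: 1424 - 400 = 1024 = 32².
1424 = 20² + 32² = 400 + 1024 ✓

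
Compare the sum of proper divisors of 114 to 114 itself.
abundant

Proper divisors of 114: sum = 1 + 2 + 3 + 6 + 19 + 38 + 57 = 126
Since 126 > 114, 114 is abundant.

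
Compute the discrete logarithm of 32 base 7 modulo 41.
30

Baby-step giant-step with step n = ⌈√41⌉ = 7.
Baby steps 7^j mod 41 (j:value) for j=0..6: 0:1, 1:7, 2:8, 3:15, 4:23, 5:38, 6:20.
Giant-step multiplier: 7^(-7) ≡ 7^(40-7) = 7^33 ≡ 29 (mod 41).
Giant steps γ_i = 32·29^i mod 41: γ_0=32, γ_1=26, γ_2=16, γ_3=13, γ_4=8 (in table at j=2).
x = i·n + j = 4·7 + 2 = 30.
Check: 7^30 ≡ 32 (mod 41).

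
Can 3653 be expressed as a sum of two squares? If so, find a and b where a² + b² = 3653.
17² + 58² (a=17, b=58)

Factorization: 3653 = 13 × 281
By Fermat: n is sum of two squares iff every prime p ≡ 3 (mod 4) appears to even power.
All primes ≡ 3 (mod 4) appear to even power.
Search a = 0, 1, 2, … for 3653 - a² a perfect square: first hit at a = 17: 3653 - 289 = 3364 = 58².
3653 = 17² + 58² = 289 + 3364 ✓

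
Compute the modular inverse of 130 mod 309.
145

gcd(130, 309) = 1, so the inverse exists.
Extended Euclidean algorithm on (309, 130):
309 = 2 × 130 + 49  ⟹  49 = (1)·309 + (-2)·130
130 = 2 × 49 + 32  ⟹  32 = (-2)·309 + (5)·130
49 = 1 × 32 + 17  ⟹  17 = (3)·309 + (-7)·130
32 = 1 × 17 + 15  ⟹  15 = (-5)·309 + (12)·130
17 = 1 × 15 + 2  ⟹  2 = (8)·309 + (-19)·130
15 = 7 × 2 + 1  ⟹  1 = (-61)·309 + (145)·130
So (145)·130 ≡ 1 (mod 309), i.e. 130^(-1) ≡ 145 (mod 309).
Check: 130 × 145 = 18850 ≡ 1 (mod 309)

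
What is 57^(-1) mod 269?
118

gcd(57, 269) = 1, so the inverse exists.
Extended Euclidean algorithm on (269, 57):
269 = 4 × 57 + 41  ⟹  41 = (1)·269 + (-4)·57
57 = 1 × 41 + 16  ⟹  16 = (-1)·269 + (5)·57
41 = 2 × 16 + 9  ⟹  9 = (3)·269 + (-14)·57
16 = 1 × 9 + 7  ⟹  7 = (-4)·269 + (19)·57
9 = 1 × 7 + 2  ⟹  2 = (7)·269 + (-33)·57
7 = 3 × 2 + 1  ⟹  1 = (-25)·269 + (118)·57
So (118)·57 ≡ 1 (mod 269), i.e. 57^(-1) ≡ 118 (mod 269).
Check: 57 × 118 = 6726 ≡ 1 (mod 269)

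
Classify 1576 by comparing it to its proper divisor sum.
deficient

Proper divisors of 1576: sum = 1 + 2 + 4 + 8 + 197 + 394 + 788 = 1394
Since 1394 < 1576, 1576 is deficient.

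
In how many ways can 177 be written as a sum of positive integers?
522115831195

p(n) counts ways to write n as a sum of positive integers (order ignored).
Euler's pentagonal recurrence: p(k) = p(k-1) + p(k-2) - p(k-5) - p(k-7) + p(k-12) + p(k-15) - ... (offsets j(3j∓1)/2, signs ++--, p(0)=1, p(<0)=0).
DP table for k = 0..176: p(0)=1, p(1)=1, p(2)=2, p(3)=3, p(4)=5, p(5)=7, p(6)=11, p(7)=15, p(8)=22, p(9)=30, p(10)=42, p(11)=56, p(12)=77, p(13)=101, p(14)=135, p(15)=176, p(16)=231, p(17)=297, p(18)=385, p(19)=490, p(20)=627, p(21)=792, p(22)=1002, p(23)=1255, p(24)=1575, p(25)=1958, p(26)=2436, p(27)=3010, p(28)=3718, p(29)=4565, p(30)=5604, p(31)=6842, p(32)=8349, p(33)=10143, p(34)=12310, p(35)=14883, p(36)=17977, p(37)=21637, p(38)=26015, p(39)=31185, p(40)=37338, p(41)=44583, p(42)=53174, p(43)=63261, p(44)=75175, p(45)=89134, p(46)=105558, p(47)=124754, p(48)=147273, p(49)=173525, p(50)=204226, p(51)=239943, p(52)=281589, p(53)=329931, p(54)=386155, p(55)=451276, p(56)=526823, p(57)=614154, p(58)=715220, p(59)=831820, p(60)=966467, p(61)=1121505, p(62)=1300156, p(63)=1505499, p(64)=1741630, p(65)=2012558, p(66)=2323520, p(67)=2679689, p(68)=3087735, p(69)=3554345, p(70)=4087968, p(71)=4697205, p(72)=5392783, p(73)=6185689, p(74)=7089500, p(75)=8118264, p(76)=9289091, p(77)=10619863, p(78)=12132164, p(79)=13848650, p(80)=15796476, p(81)=18004327, p(82)=20506255, p(83)=23338469, p(84)=26543660, p(85)=30167357, p(86)=34262962, p(87)=38887673, p(88)=44108109, p(89)=49995925, p(90)=56634173, p(91)=64112359, p(92)=72533807, p(93)=82010177, p(94)=92669720, p(95)=104651419, p(96)=118114304, p(97)=133230930, p(98)=150198136, p(99)=169229875, p(100)=190569292, p(101)=214481126, p(102)=241265379, p(103)=271248950, p(104)=304801365, p(105)=342325709, p(106)=384276336, p(107)=431149389, p(108)=483502844, p(109)=541946240, p(110)=607163746, p(111)=679903203, p(112)=761002156, p(113)=851376628, p(114)=952050665, p(115)=1064144451, p(116)=1188908248, p(117)=1327710076, p(118)=1482074143, p(119)=1653668665, p(120)=1844349560, p(121)=2056148051, p(122)=2291320912, p(123)=2552338241, p(124)=2841940500, p(125)=3163127352, p(126)=3519222692, p(127)=3913864295, p(128)=4351078600, p(129)=4835271870, p(130)=5371315400, p(131)=5964539504, p(132)=6620830889, p(133)=7346629512, p(134)=8149040695, p(135)=9035836076, p(136)=10015581680, p(137)=11097645016, p(138)=12292341831, p(139)=13610949895, p(140)=15065878135, p(141)=16670689208, p(142)=18440293320, p(143)=20390982757, p(144)=22540654445, p(145)=24908858009, p(146)=27517052599, p(147)=30388671978, p(148)=33549419497, p(149)=37027355200, p(150)=40853235313, p(151)=45060624582, p(152)=49686288421, p(153)=54770336324, p(154)=60356673280, p(155)=66493182097, p(156)=73232243759, p(157)=80630964769, p(158)=88751778802, p(159)=97662728555, p(160)=107438159466, p(161)=118159068427, p(162)=129913904637, p(163)=142798995930, p(164)=156919475295, p(165)=172389800255, p(166)=189334822579, p(167)=207890420102, p(168)=228204732751, p(169)=250438925115, p(170)=274768617130, p(171)=301384802048, p(172)=330495499613, p(173)=362326859895, p(174)=397125074750, p(175)=435157697830, p(176)=476715857290.
Final step: p(177) = p(176) + p(175) - p(172) - p(170) + p(165) + p(162) - p(155) - p(151) + p(142) + p(137) - p(126) - p(120) + p(107) + p(100) - p(85) - p(77) + p(60) + p(51) - p(32) - p(22) + p(1)
= 476715857290 + 435157697830 - 330495499613 - 274768617130 + 172389800255 + 129913904637 - 66493182097 - 45060624582 + 18440293320 + 11097645016 - 3519222692 - 1844349560 + 431149389 + 190569292 - 30167357 - 10619863 + 966467 + 239943 - 8349 - 1002 + 1
= 522115831195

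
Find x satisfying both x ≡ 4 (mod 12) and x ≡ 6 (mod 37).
376

Using Chinese Remainder Theorem:
M = 12 × 37 = 444
M1 = 37, M2 = 12
y1 = 37^(-1) mod 12 = 1
y2 = 12^(-1) mod 37 = 34
x = (4×37×1 + 6×12×34) mod 444 = 376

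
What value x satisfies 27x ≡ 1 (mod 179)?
126

gcd(27, 179) = 1, so the inverse exists.
Extended Euclidean algorithm on (179, 27):
179 = 6 × 27 + 17  ⟹  17 = (1)·179 + (-6)·27
27 = 1 × 17 + 10  ⟹  10 = (-1)·179 + (7)·27
17 = 1 × 10 + 7  ⟹  7 = (2)·179 + (-13)·27
10 = 1 × 7 + 3  ⟹  3 = (-3)·179 + (20)·27
7 = 2 × 3 + 1  ⟹  1 = (8)·179 + (-53)·27
So (-53)·27 ≡ 1 (mod 179), i.e. 27^(-1) ≡ -53 ≡ 126 (mod 179).
Check: 27 × 126 = 3402 ≡ 1 (mod 179)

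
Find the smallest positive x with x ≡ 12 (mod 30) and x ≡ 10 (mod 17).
282

Using Chinese Remainder Theorem:
M = 30 × 17 = 510
M1 = 17, M2 = 30
y1 = 17^(-1) mod 30 = 23
y2 = 30^(-1) mod 17 = 4
x = (12×17×23 + 10×30×4) mod 510 = 282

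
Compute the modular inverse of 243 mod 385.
122

gcd(243, 385) = 1, so the inverse exists.
Extended Euclidean algorithm on (385, 243):
385 = 1 × 243 + 142  ⟹  142 = (1)·385 + (-1)·243
243 = 1 × 142 + 101  ⟹  101 = (-1)·385 + (2)·243
142 = 1 × 101 + 41  ⟹  41 = (2)·385 + (-3)·243
101 = 2 × 41 + 19  ⟹  19 = (-5)·385 + (8)·243
41 = 2 × 19 + 3  ⟹  3 = (12)·385 + (-19)·243
19 = 6 × 3 + 1  ⟹  1 = (-77)·385 + (122)·243
So (122)·243 ≡ 1 (mod 385), i.e. 243^(-1) ≡ 122 (mod 385).
Check: 243 × 122 = 29646 ≡ 1 (mod 385)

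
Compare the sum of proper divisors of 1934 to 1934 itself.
deficient

Proper divisors of 1934: sum = 1 + 2 + 967 = 970
Since 970 < 1934, 1934 is deficient.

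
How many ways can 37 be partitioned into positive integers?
21637

p(n) counts ways to write n as a sum of positive integers (order ignored).
Euler's pentagonal recurrence: p(k) = p(k-1) + p(k-2) - p(k-5) - p(k-7) + p(k-12) + p(k-15) - ... (offsets j(3j∓1)/2, signs ++--, p(0)=1, p(<0)=0).
DP table for k = 0..36: p(0)=1, p(1)=1, p(2)=2, p(3)=3, p(4)=5, p(5)=7, p(6)=11, p(7)=15, p(8)=22, p(9)=30, p(10)=42, p(11)=56, p(12)=77, p(13)=101, p(14)=135, p(15)=176, p(16)=231, p(17)=297, p(18)=385, p(19)=490, p(20)=627, p(21)=792, p(22)=1002, p(23)=1255, p(24)=1575, p(25)=1958, p(26)=2436, p(27)=3010, p(28)=3718, p(29)=4565, p(30)=5604, p(31)=6842, p(32)=8349, p(33)=10143, p(34)=12310, p(35)=14883, p(36)=17977.
Final step: p(37) = p(36) + p(35) - p(32) - p(30) + p(25) + p(22) - p(15) - p(11) + p(2)
= 17977 + 14883 - 8349 - 5604 + 1958 + 1002 - 176 - 56 + 2
= 21637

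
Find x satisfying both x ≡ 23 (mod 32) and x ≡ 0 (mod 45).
855

Using Chinese Remainder Theorem:
M = 32 × 45 = 1440
M1 = 45, M2 = 32
y1 = 45^(-1) mod 32 = 5
y2 = 32^(-1) mod 45 = 38
x = (23×45×5 + 0×32×38) mod 1440 = 855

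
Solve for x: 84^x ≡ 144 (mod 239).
194

Baby-step giant-step with step n = ⌈√239⌉ = 16.
Baby steps 84^j mod 239 (j:value) for j=0..15: 0:1, 1:84, 2:125, 3:223, 4:90, 5:151, 6:17, 7:233, 8:213, 9:206, 10:96, 11:177, 12:50, 13:137, 14:36, 15:156.
Giant-step multiplier: 84^(-16) ≡ 84^(238-16) = 84^222 ≡ 204 (mod 239).
Giant steps γ_i = 144·204^i mod 239: γ_0=144, γ_1=218, γ_2=18, γ_3=87, γ_4=62, γ_5=220, γ_6=187, γ_7=147, γ_8=113, γ_9=108, γ_10=44, γ_11=133, γ_12=125 (in table at j=2).
x = i·n + j = 12·16 + 2 = 194.
Check: 84^194 ≡ 144 (mod 239).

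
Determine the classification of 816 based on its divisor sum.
abundant

Proper divisors of 816: sum = 1 + 2 + 3 + 4 + 6 + 8 + 12 + 16 + ... + 136 + 204 + 272 + 408 (19 divisors) = 1416
Since 1416 > 816, 816 is abundant.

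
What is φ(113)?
112

113 = 113
φ(n) = n × ∏(1 - 1/p) for each prime p dividing n
φ(113) = 113 × (1 - 1/113) = 112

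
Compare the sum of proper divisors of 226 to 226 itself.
deficient

Proper divisors of 226: sum = 1 + 2 + 113 = 116
Since 116 < 226, 226 is deficient.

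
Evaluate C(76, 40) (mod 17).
15

Using Lucas' theorem:
Write n=76 and k=40 in base 17:
n in base 17: [4, 8]
k in base 17: [2, 6]
C(76,40) mod 17 = ∏ C(n_i, k_i) mod 17
Digit binomials (mod 17): C(4,2) = 6; C(8,6) = 28 ≡ 11
Product: 6 × 11 = 66 ≡ 15 (mod 17)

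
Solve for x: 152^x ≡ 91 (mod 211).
169

Baby-step giant-step with step n = ⌈√211⌉ = 15.
Baby steps 152^j mod 211 (j:value) for j=0..14: 0:1, 1:152, 2:105, 3:135, 4:53, 5:38, 6:79, 7:192, 8:66, 9:115, 10:178, 11:48, 12:122, 13:187, 14:150.
Giant-step multiplier: 152^(-15) ≡ 152^(210-15) = 152^195 ≡ 88 (mod 211).
Giant steps γ_i = 91·88^i mod 211: γ_0=91, γ_1=201, γ_2=175, γ_3=208, γ_4=158, γ_5=189, γ_6=174, γ_7=120, γ_8=10, γ_9=36, γ_10=3, γ_11=53 (in table at j=4).
x = i·n + j = 11·15 + 4 = 169.
Check: 152^169 ≡ 91 (mod 211).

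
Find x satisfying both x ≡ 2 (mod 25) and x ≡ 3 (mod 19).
402

Using Chinese Remainder Theorem:
M = 25 × 19 = 475
M1 = 19, M2 = 25
y1 = 19^(-1) mod 25 = 4
y2 = 25^(-1) mod 19 = 16
x = (2×19×4 + 3×25×16) mod 475 = 402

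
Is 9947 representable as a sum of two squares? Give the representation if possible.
Not possible

Factorization: 9947 = 7^3 × 29
By Fermat: n is sum of two squares iff every prime p ≡ 3 (mod 4) appears to even power.
Prime(s) ≡ 3 (mod 4) with odd exponent: [(7, 3)]
Therefore 9947 cannot be expressed as a² + b².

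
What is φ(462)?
120

462 = 2 × 3 × 7 × 11
φ(n) = n × ∏(1 - 1/p) for each prime p dividing n
φ(462) = 462 × (1 - 1/2) × (1 - 1/3) × (1 - 1/7) × (1 - 1/11) = 120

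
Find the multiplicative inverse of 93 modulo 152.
85

gcd(93, 152) = 1, so the inverse exists.
Extended Euclidean algorithm on (152, 93):
152 = 1 × 93 + 59  ⟹  59 = (1)·152 + (-1)·93
93 = 1 × 59 + 34  ⟹  34 = (-1)·152 + (2)·93
59 = 1 × 34 + 25  ⟹  25 = (2)·152 + (-3)·93
34 = 1 × 25 + 9  ⟹  9 = (-3)·152 + (5)·93
25 = 2 × 9 + 7  ⟹  7 = (8)·152 + (-13)·93
9 = 1 × 7 + 2  ⟹  2 = (-11)·152 + (18)·93
7 = 3 × 2 + 1  ⟹  1 = (41)·152 + (-67)·93
So (-67)·93 ≡ 1 (mod 152), i.e. 93^(-1) ≡ -67 ≡ 85 (mod 152).
Check: 93 × 85 = 7905 ≡ 1 (mod 152)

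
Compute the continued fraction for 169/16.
[10; 1, 1, 3, 2]

Euclidean algorithm steps:
169 = 10 × 16 + 9
16 = 1 × 9 + 7
9 = 1 × 7 + 2
7 = 3 × 2 + 1
2 = 2 × 1 + 0
Continued fraction: [10; 1, 1, 3, 2]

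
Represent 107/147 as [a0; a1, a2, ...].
[0; 1, 2, 1, 2, 13]

Euclidean algorithm steps:
107 = 0 × 147 + 107
147 = 1 × 107 + 40
107 = 2 × 40 + 27
40 = 1 × 27 + 13
27 = 2 × 13 + 1
13 = 13 × 1 + 0
Continued fraction: [0; 1, 2, 1, 2, 13]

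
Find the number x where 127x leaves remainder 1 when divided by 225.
163

gcd(127, 225) = 1, so the inverse exists.
Extended Euclidean algorithm on (225, 127):
225 = 1 × 127 + 98  ⟹  98 = (1)·225 + (-1)·127
127 = 1 × 98 + 29  ⟹  29 = (-1)·225 + (2)·127
98 = 3 × 29 + 11  ⟹  11 = (4)·225 + (-7)·127
29 = 2 × 11 + 7  ⟹  7 = (-9)·225 + (16)·127
11 = 1 × 7 + 4  ⟹  4 = (13)·225 + (-23)·127
7 = 1 × 4 + 3  ⟹  3 = (-22)·225 + (39)·127
4 = 1 × 3 + 1  ⟹  1 = (35)·225 + (-62)·127
So (-62)·127 ≡ 1 (mod 225), i.e. 127^(-1) ≡ -62 ≡ 163 (mod 225).
Check: 127 × 163 = 20701 ≡ 1 (mod 225)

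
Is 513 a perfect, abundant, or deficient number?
deficient

Proper divisors of 513: sum = 1 + 3 + 9 + 19 + 27 + 57 + 171 = 287
Since 287 < 513, 513 is deficient.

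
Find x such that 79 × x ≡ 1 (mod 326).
293

gcd(79, 326) = 1, so the inverse exists.
Extended Euclidean algorithm on (326, 79):
326 = 4 × 79 + 10  ⟹  10 = (1)·326 + (-4)·79
79 = 7 × 10 + 9  ⟹  9 = (-7)·326 + (29)·79
10 = 1 × 9 + 1  ⟹  1 = (8)·326 + (-33)·79
So (-33)·79 ≡ 1 (mod 326), i.e. 79^(-1) ≡ -33 ≡ 293 (mod 326).
Check: 79 × 293 = 23147 ≡ 1 (mod 326)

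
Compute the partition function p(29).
4565

p(n) counts ways to write n as a sum of positive integers (order ignored).
Euler's pentagonal recurrence: p(k) = p(k-1) + p(k-2) - p(k-5) - p(k-7) + p(k-12) + p(k-15) - ... (offsets j(3j∓1)/2, signs ++--, p(0)=1, p(<0)=0).
DP table for k = 0..28: p(0)=1, p(1)=1, p(2)=2, p(3)=3, p(4)=5, p(5)=7, p(6)=11, p(7)=15, p(8)=22, p(9)=30, p(10)=42, p(11)=56, p(12)=77, p(13)=101, p(14)=135, p(15)=176, p(16)=231, p(17)=297, p(18)=385, p(19)=490, p(20)=627, p(21)=792, p(22)=1002, p(23)=1255, p(24)=1575, p(25)=1958, p(26)=2436, p(27)=3010, p(28)=3718.
Final step: p(29) = p(28) + p(27) - p(24) - p(22) + p(17) + p(14) - p(7) - p(3)
= 3718 + 3010 - 1575 - 1002 + 297 + 135 - 15 - 3
= 4565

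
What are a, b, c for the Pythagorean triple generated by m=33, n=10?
(989, 660, 1189)

Euclid's formula: a = m² - n², b = 2mn, c = m² + n²
m = 33, n = 10
a = 33² - 10² = 1089 - 100 = 989
b = 2 × 33 × 10 = 660
c = 33² + 10² = 1089 + 100 = 1189
Verification: 989² + 660² = 978121 + 435600 = 1413721 = 1189² ✓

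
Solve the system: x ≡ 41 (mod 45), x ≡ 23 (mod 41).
761

Using Chinese Remainder Theorem:
M = 45 × 41 = 1845
M1 = 41, M2 = 45
y1 = 41^(-1) mod 45 = 11
y2 = 45^(-1) mod 41 = 31
x = (41×41×11 + 23×45×31) mod 1845 = 761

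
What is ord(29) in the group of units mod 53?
26

53 is prime, so ord(29) divides φ(53) = 52.
Divisors of 52: 1, 2, 4, 13, 26, 52.
Repeated squaring: 29^1 ≡ 29, 29^2 ≡ 46, 29^4 ≡ 49, 29^8 ≡ 16, 29^16 ≡ 44, 29^32 ≡ 28 (mod 53).
Test 29^d mod 53 for each divisor d in increasing order:
29^1 ≡ 29
29^2 ≡ 46
29^4 ≡ 49
29^13 = 29^8·29^4·29^1 ≡ 52
29^26 = 29^16·29^8·29^2 ≡ 1  ← first divisor giving 1
The order is 26.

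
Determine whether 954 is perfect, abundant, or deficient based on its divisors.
abundant

Proper divisors of 954: sum = 1 + 2 + 3 + 6 + 9 + 18 + 53 + 106 + 159 + 318 + 477 = 1152
Since 1152 > 954, 954 is abundant.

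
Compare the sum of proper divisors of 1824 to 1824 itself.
abundant

Proper divisors of 1824: sum = 1 + 2 + 3 + 4 + 6 + 8 + 12 + 16 + ... + 304 + 456 + 608 + 912 (23 divisors) = 3216
Since 3216 > 1824, 1824 is abundant.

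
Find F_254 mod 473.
289

Matrix identity: Q^n = [[F_(n+1), F_n], [F_n, F_(n-1)]] with Q = [[1,1],[1,0]].
n = 254 = 11111110₂. Square-and-multiply, entries mod 473:
Q^1 = [[1,1],[1,0]]
Q^3 = (Q^1)²·Q = [[3,2],[2,1]]
Q^7 = (Q^3)²·Q = [[21,13],[13,8]]
Q^15 = (Q^7)²·Q = [[41,137],[137,377]]
Q^31 = (Q^15)²·Q = [[144,111],[111,33]]
Q^63 = (Q^31)²·Q = [[201,420],[420,254]]
Q^127 = (Q^63)²·Q = [[175,167],[167,8]]
Q^254 = (Q^127)² = [[335,289],[289,46]]
F_254 mod 473 = Q^254[0][1] = 289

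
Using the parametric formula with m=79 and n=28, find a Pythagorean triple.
(5457, 4424, 7025)

Euclid's formula: a = m² - n², b = 2mn, c = m² + n²
m = 79, n = 28
a = 79² - 28² = 6241 - 784 = 5457
b = 2 × 79 × 28 = 4424
c = 79² + 28² = 6241 + 784 = 7025
Verification: 5457² + 4424² = 29778849 + 19571776 = 49350625 = 7025² ✓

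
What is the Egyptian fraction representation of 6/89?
1/15 + 1/1335

Greedy algorithm:
6/89: ceiling(89/6) = 15, use 1/15
1/1335: ceiling(1335/1) = 1335, use 1/1335
Result: 6/89 = 1/15 + 1/1335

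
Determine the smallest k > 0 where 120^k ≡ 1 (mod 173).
172

173 is prime, so ord(120) divides φ(173) = 172.
Divisors of 172: 1, 2, 4, 43, 86, 172.
Repeated squaring: 120^1 ≡ 120, 120^2 ≡ 41, 120^4 ≡ 124, 120^8 ≡ 152, 120^16 ≡ 95, 120^32 ≡ 29, 120^64 ≡ 149, 120^128 ≡ 57 (mod 173).
Test 120^d mod 173 for each divisor d in increasing order:
120^1 ≡ 120
120^2 ≡ 41
120^4 ≡ 124
120^43 = 120^32·120^8·120^2·120^1 ≡ 80
120^86 = 120^64·120^16·120^4·120^2 ≡ 172
120^172 = 120^128·120^32·120^8·120^4 ≡ 1  ← first divisor giving 1
The order is 172.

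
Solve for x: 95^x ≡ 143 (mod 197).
22

Baby-step giant-step with step n = ⌈√197⌉ = 15.
Baby steps 95^j mod 197 (j:value) for j=0..14: 0:1, 1:95, 2:160, 3:31, 4:187, 5:35, 6:173, 7:84, 8:100, 9:44, 10:43, 11:145, 12:182, 13:151, 14:161.
Giant-step multiplier: 95^(-15) ≡ 95^(196-15) = 95^181 ≡ 86 (mod 197).
Giant steps γ_i = 143·86^i mod 197: γ_0=143, γ_1=84 (in table at j=7).
x = i·n + j = 1·15 + 7 = 22.
Check: 95^22 ≡ 143 (mod 197).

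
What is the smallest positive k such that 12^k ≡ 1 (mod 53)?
52

53 is prime, so ord(12) divides φ(53) = 52.
Divisors of 52: 1, 2, 4, 13, 26, 52.
Repeated squaring: 12^1 ≡ 12, 12^2 ≡ 38, 12^4 ≡ 13, 12^8 ≡ 10, 12^16 ≡ 47, 12^32 ≡ 36 (mod 53).
Test 12^d mod 53 for each divisor d in increasing order:
12^1 ≡ 12
12^2 ≡ 38
12^4 ≡ 13
12^13 = 12^8·12^4·12^1 ≡ 23
12^26 = 12^16·12^8·12^2 ≡ 52
12^52 = 12^32·12^16·12^4 ≡ 1  ← first divisor giving 1
The order is 52.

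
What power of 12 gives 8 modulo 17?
2

Baby-step giant-step with step n = ⌈√17⌉ = 5.
Baby steps 12^j mod 17 (j:value) for j=0..4: 0:1, 1:12, 2:8, 3:11, 4:13.
h = 8 is already in the table at j=2, so x = 2.
Check: 12^2 ≡ 8 (mod 17).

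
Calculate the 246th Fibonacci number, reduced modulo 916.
752

Matrix identity: Q^n = [[F_(n+1), F_n], [F_n, F_(n-1)]] with Q = [[1,1],[1,0]].
n = 246 = 11110110₂. Square-and-multiply, entries mod 916:
Q^1 = [[1,1],[1,0]]
Q^3 = (Q^1)²·Q = [[3,2],[2,1]]
Q^7 = (Q^3)²·Q = [[21,13],[13,8]]
Q^15 = (Q^7)²·Q = [[71,610],[610,377]]
Q^30 = (Q^15)² = [[665,312],[312,353]]
Q^61 = (Q^30)²·Q = [[725,45],[45,680]]
Q^123 = (Q^61)²·Q = [[55,34],[34,21]]
Q^246 = (Q^123)² = [[517,752],[752,681]]
F_246 mod 916 = Q^246[0][1] = 752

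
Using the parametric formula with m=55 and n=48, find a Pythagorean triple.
(721, 5280, 5329)

Euclid's formula: a = m² - n², b = 2mn, c = m² + n²
m = 55, n = 48
a = 55² - 48² = 3025 - 2304 = 721
b = 2 × 55 × 48 = 5280
c = 55² + 48² = 3025 + 2304 = 5329
Verification: 721² + 5280² = 519841 + 27878400 = 28398241 = 5329² ✓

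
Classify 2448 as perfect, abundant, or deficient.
abundant

Proper divisors of 2448: sum = 1 + 2 + 3 + 4 + 6 + 8 + 9 + 12 + ... + 408 + 612 + 816 + 1224 (29 divisors) = 4806
Since 4806 > 2448, 2448 is abundant.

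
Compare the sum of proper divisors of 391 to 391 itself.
deficient

Proper divisors of 391: sum = 1 + 17 + 23 = 41
Since 41 < 391, 391 is deficient.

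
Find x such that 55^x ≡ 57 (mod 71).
28

Baby-step giant-step with step n = ⌈√71⌉ = 9.
Baby steps 55^j mod 71 (j:value) for j=0..8: 0:1, 1:55, 2:43, 3:22, 4:3, 5:23, 6:58, 7:66, 8:9.
Giant-step multiplier: 55^(-9) ≡ 55^(70-9) = 55^61 ≡ 35 (mod 71).
Giant steps γ_i = 57·35^i mod 71: γ_0=57, γ_1=7, γ_2=32, γ_3=55 (in table at j=1).
x = i·n + j = 3·9 + 1 = 28.
Check: 55^28 ≡ 57 (mod 71).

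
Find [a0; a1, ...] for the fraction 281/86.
[3; 3, 1, 2, 1, 5]

Euclidean algorithm steps:
281 = 3 × 86 + 23
86 = 3 × 23 + 17
23 = 1 × 17 + 6
17 = 2 × 6 + 5
6 = 1 × 5 + 1
5 = 5 × 1 + 0
Continued fraction: [3; 3, 1, 2, 1, 5]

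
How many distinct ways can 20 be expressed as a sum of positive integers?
627

p(n) counts ways to write n as a sum of positive integers (order ignored).
Euler's pentagonal recurrence: p(k) = p(k-1) + p(k-2) - p(k-5) - p(k-7) + p(k-12) + p(k-15) - ... (offsets j(3j∓1)/2, signs ++--, p(0)=1, p(<0)=0).
DP table for k = 0..19: p(0)=1, p(1)=1, p(2)=2, p(3)=3, p(4)=5, p(5)=7, p(6)=11, p(7)=15, p(8)=22, p(9)=30, p(10)=42, p(11)=56, p(12)=77, p(13)=101, p(14)=135, p(15)=176, p(16)=231, p(17)=297, p(18)=385, p(19)=490.
Final step: p(20) = p(19) + p(18) - p(15) - p(13) + p(8) + p(5)
= 490 + 385 - 176 - 101 + 22 + 7
= 627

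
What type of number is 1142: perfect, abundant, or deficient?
deficient

Proper divisors of 1142: sum = 1 + 2 + 571 = 574
Since 574 < 1142, 1142 is deficient.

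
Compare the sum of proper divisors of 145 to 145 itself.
deficient

Proper divisors of 145: sum = 1 + 5 + 29 = 35
Since 35 < 145, 145 is deficient.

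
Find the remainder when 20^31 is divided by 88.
64

Repeated squaring. Binary of 31 = 11111.
20^1 ≡ 20 (mod 88); 20^2 ≡ 48 (mod 88); 20^4 ≡ 16 (mod 88); 20^8 ≡ 80 (mod 88); 20^16 ≡ 64 (mod 88)
20^31 = 20^1 × 20^2 × 20^4 × 20^8 × 20^16 ≡ 64 (mod 88)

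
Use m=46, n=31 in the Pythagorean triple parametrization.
(1155, 2852, 3077)

Euclid's formula: a = m² - n², b = 2mn, c = m² + n²
m = 46, n = 31
a = 46² - 31² = 2116 - 961 = 1155
b = 2 × 46 × 31 = 2852
c = 46² + 31² = 2116 + 961 = 3077
Verification: 1155² + 2852² = 1334025 + 8133904 = 9467929 = 3077² ✓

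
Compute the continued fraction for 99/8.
[12; 2, 1, 2]

Euclidean algorithm steps:
99 = 12 × 8 + 3
8 = 2 × 3 + 2
3 = 1 × 2 + 1
2 = 2 × 1 + 0
Continued fraction: [12; 2, 1, 2]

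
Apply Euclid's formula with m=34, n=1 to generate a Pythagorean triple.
(1155, 68, 1157)

Euclid's formula: a = m² - n², b = 2mn, c = m² + n²
m = 34, n = 1
a = 34² - 1² = 1156 - 1 = 1155
b = 2 × 34 × 1 = 68
c = 34² + 1² = 1156 + 1 = 1157
Verification: 1155² + 68² = 1334025 + 4624 = 1338649 = 1157² ✓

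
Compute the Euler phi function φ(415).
328

415 = 5 × 83
φ(n) = n × ∏(1 - 1/p) for each prime p dividing n
φ(415) = 415 × (1 - 1/5) × (1 - 1/83) = 328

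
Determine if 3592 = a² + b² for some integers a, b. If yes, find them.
26² + 54² (a=26, b=54)

Factorization: 3592 = 2^3 × 449
By Fermat: n is sum of two squares iff every prime p ≡ 3 (mod 4) appears to even power.
All primes ≡ 3 (mod 4) appear to even power.
Search a = 0, 1, 2, … for 3592 - a² a perfect square: first hit at a = 26: 3592 - 676 = 2916 = 54².
3592 = 26² + 54² = 676 + 2916 ✓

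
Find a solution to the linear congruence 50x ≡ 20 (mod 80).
x ≡ 2 (mod 8)

gcd(50, 80) = 10, which divides 20, so solutions exist.
Divide through by 10: 5x ≡ 2 (mod 8).
Find 5^(-1) mod 8 by the extended Euclidean algorithm:
8 = 1 × 5 + 3  ⟹  3 = (1)·8 + (-1)·5
5 = 1 × 3 + 2  ⟹  2 = (-1)·8 + (2)·5
3 = 1 × 2 + 1  ⟹  1 = (2)·8 + (-3)·5
So (-3)·5 ≡ 1 (mod 8), i.e. 5^(-1) ≡ -3 ≡ 5 (mod 8).
x ≡ 5 × 2 = 10 ≡ 2 (mod 8).
Check: 50 × 2 = 100 ≡ 20 (mod 80).
x ≡ 2 (mod 8), giving 10 solutions mod 80.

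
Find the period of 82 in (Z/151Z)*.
150

151 is prime, so ord(82) divides φ(151) = 150.
Divisors of 150: 1, 2, 3, 5, 6, 10, 15, 25, 30, 50, 75, 150.
Repeated squaring: 82^1 ≡ 82, 82^2 ≡ 80, 82^4 ≡ 58, 82^8 ≡ 42, 82^16 ≡ 103, 82^32 ≡ 39, 82^64 ≡ 11, 82^128 ≡ 121 (mod 151).
Test 82^d mod 151 for each divisor d in increasing order:
82^1 ≡ 82
82^2 ≡ 80
82^3 = 82^2·82^1 ≡ 67
82^5 = 82^4·82^1 ≡ 75
82^6 = 82^4·82^2 ≡ 110
82^10 = 82^8·82^2 ≡ 38
82^15 = 82^8·82^4·82^2·82^1 ≡ 132
82^25 = 82^16·82^8·82^1 ≡ 33
82^30 = 82^16·82^8·82^4·82^2 ≡ 59
82^50 = 82^32·82^16·82^2 ≡ 32
82^75 = 82^64·82^8·82^2·82^1 ≡ 150
82^150 = 82^128·82^16·82^4·82^2 ≡ 1  ← first divisor giving 1
The order is 150.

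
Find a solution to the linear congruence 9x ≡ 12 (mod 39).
x ≡ 10 (mod 13)

gcd(9, 39) = 3, which divides 12, so solutions exist.
Divide through by 3: 3x ≡ 4 (mod 13).
Find 3^(-1) mod 13 by the extended Euclidean algorithm:
13 = 4 × 3 + 1  ⟹  1 = (1)·13 + (-4)·3
So (-4)·3 ≡ 1 (mod 13), i.e. 3^(-1) ≡ -4 ≡ 9 (mod 13).
x ≡ 9 × 4 = 36 ≡ 10 (mod 13).
Check: 9 × 10 = 90 ≡ 12 (mod 39).
x ≡ 10 (mod 13), giving 3 solutions mod 39.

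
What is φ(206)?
102

206 = 2 × 103
φ(n) = n × ∏(1 - 1/p) for each prime p dividing n
φ(206) = 206 × (1 - 1/2) × (1 - 1/103) = 102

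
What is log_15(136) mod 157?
77

Baby-step giant-step with step n = ⌈√157⌉ = 13.
Baby steps 15^j mod 157 (j:value) for j=0..12: 0:1, 1:15, 2:68, 3:78, 4:71, 5:123, 6:118, 7:43, 8:17, 9:98, 10:57, 11:70, 12:108.
Giant-step multiplier: 15^(-13) ≡ 15^(156-13) = 15^143 ≡ 22 (mod 157).
Giant steps γ_i = 136·22^i mod 157: γ_0=136, γ_1=9, γ_2=41, γ_3=117, γ_4=62, γ_5=108 (in table at j=12).
x = i·n + j = 5·13 + 12 = 77.
Check: 15^77 ≡ 136 (mod 157).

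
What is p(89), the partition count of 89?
49995925

p(n) counts ways to write n as a sum of positive integers (order ignored).
Euler's pentagonal recurrence: p(k) = p(k-1) + p(k-2) - p(k-5) - p(k-7) + p(k-12) + p(k-15) - ... (offsets j(3j∓1)/2, signs ++--, p(0)=1, p(<0)=0).
DP table for k = 0..88: p(0)=1, p(1)=1, p(2)=2, p(3)=3, p(4)=5, p(5)=7, p(6)=11, p(7)=15, p(8)=22, p(9)=30, p(10)=42, p(11)=56, p(12)=77, p(13)=101, p(14)=135, p(15)=176, p(16)=231, p(17)=297, p(18)=385, p(19)=490, p(20)=627, p(21)=792, p(22)=1002, p(23)=1255, p(24)=1575, p(25)=1958, p(26)=2436, p(27)=3010, p(28)=3718, p(29)=4565, p(30)=5604, p(31)=6842, p(32)=8349, p(33)=10143, p(34)=12310, p(35)=14883, p(36)=17977, p(37)=21637, p(38)=26015, p(39)=31185, p(40)=37338, p(41)=44583, p(42)=53174, p(43)=63261, p(44)=75175, p(45)=89134, p(46)=105558, p(47)=124754, p(48)=147273, p(49)=173525, p(50)=204226, p(51)=239943, p(52)=281589, p(53)=329931, p(54)=386155, p(55)=451276, p(56)=526823, p(57)=614154, p(58)=715220, p(59)=831820, p(60)=966467, p(61)=1121505, p(62)=1300156, p(63)=1505499, p(64)=1741630, p(65)=2012558, p(66)=2323520, p(67)=2679689, p(68)=3087735, p(69)=3554345, p(70)=4087968, p(71)=4697205, p(72)=5392783, p(73)=6185689, p(74)=7089500, p(75)=8118264, p(76)=9289091, p(77)=10619863, p(78)=12132164, p(79)=13848650, p(80)=15796476, p(81)=18004327, p(82)=20506255, p(83)=23338469, p(84)=26543660, p(85)=30167357, p(86)=34262962, p(87)=38887673, p(88)=44108109.
Final step: p(89) = p(88) + p(87) - p(84) - p(82) + p(77) + p(74) - p(67) - p(63) + p(54) + p(49) - p(38) - p(32) + p(19) + p(12)
= 44108109 + 38887673 - 26543660 - 20506255 + 10619863 + 7089500 - 2679689 - 1505499 + 386155 + 173525 - 26015 - 8349 + 490 + 77
= 49995925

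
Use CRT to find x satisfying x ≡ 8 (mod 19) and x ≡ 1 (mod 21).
274

Using Chinese Remainder Theorem:
M = 19 × 21 = 399
M1 = 21, M2 = 19
y1 = 21^(-1) mod 19 = 10
y2 = 19^(-1) mod 21 = 10
x = (8×21×10 + 1×19×10) mod 399 = 274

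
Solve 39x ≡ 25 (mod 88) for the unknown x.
x ≡ 39 (mod 88)

gcd(39, 88) = 1, which divides 25, so solutions exist.
Find 39^(-1) mod 88 by the extended Euclidean algorithm:
88 = 2 × 39 + 10  ⟹  10 = (1)·88 + (-2)·39
39 = 3 × 10 + 9  ⟹  9 = (-3)·88 + (7)·39
10 = 1 × 9 + 1  ⟹  1 = (4)·88 + (-9)·39
So (-9)·39 ≡ 1 (mod 88), i.e. 39^(-1) ≡ -9 ≡ 79 (mod 88).
x ≡ 79 × 25 = 1975 ≡ 39 (mod 88).
Check: 39 × 39 = 1521 ≡ 25 (mod 88).
Unique solution: x ≡ 39 (mod 88)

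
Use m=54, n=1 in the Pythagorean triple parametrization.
(2915, 108, 2917)

Euclid's formula: a = m² - n², b = 2mn, c = m² + n²
m = 54, n = 1
a = 54² - 1² = 2916 - 1 = 2915
b = 2 × 54 × 1 = 108
c = 54² + 1² = 2916 + 1 = 2917
Verification: 2915² + 108² = 8497225 + 11664 = 8508889 = 2917² ✓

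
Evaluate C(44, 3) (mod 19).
1

Using Lucas' theorem:
Write n=44 and k=3 in base 19:
n in base 19: [2, 6]
k in base 19: [0, 3]
C(44,3) mod 19 = ∏ C(n_i, k_i) mod 19
Digit binomials (mod 19): C(2,0) = 1; C(6,3) = 20 ≡ 1
Product: 1 × 1 = 1 ≡ 1 (mod 19)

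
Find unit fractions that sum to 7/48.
1/7 + 1/336

Greedy algorithm:
7/48: ceiling(48/7) = 7, use 1/7
1/336: ceiling(336/1) = 336, use 1/336
Result: 7/48 = 1/7 + 1/336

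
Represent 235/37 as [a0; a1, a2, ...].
[6; 2, 1, 5, 2]

Euclidean algorithm steps:
235 = 6 × 37 + 13
37 = 2 × 13 + 11
13 = 1 × 11 + 2
11 = 5 × 2 + 1
2 = 2 × 1 + 0
Continued fraction: [6; 2, 1, 5, 2]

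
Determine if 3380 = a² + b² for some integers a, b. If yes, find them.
4² + 58² (a=4, b=58)

Factorization: 3380 = 2^2 × 5 × 13^2
By Fermat: n is sum of two squares iff every prime p ≡ 3 (mod 4) appears to even power.
All primes ≡ 3 (mod 4) appear to even power.
Search a = 0, 1, 2, … for 3380 - a² a perfect square: first hit at a = 4: 3380 - 16 = 3364 = 58².
3380 = 4² + 58² = 16 + 3364 ✓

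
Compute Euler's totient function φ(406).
168

406 = 2 × 7 × 29
φ(n) = n × ∏(1 - 1/p) for each prime p dividing n
φ(406) = 406 × (1 - 1/2) × (1 - 1/7) × (1 - 1/29) = 168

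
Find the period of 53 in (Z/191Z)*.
190

191 is prime, so ord(53) divides φ(191) = 190.
Divisors of 190: 1, 2, 5, 10, 19, 38, 95, 190.
Repeated squaring: 53^1 ≡ 53, 53^2 ≡ 135, 53^4 ≡ 80, 53^8 ≡ 97, 53^16 ≡ 50, 53^32 ≡ 17, 53^64 ≡ 98, 53^128 ≡ 54 (mod 191).
Test 53^d mod 191 for each divisor d in increasing order:
53^1 ≡ 53
53^2 ≡ 135
53^5 = 53^4·53^1 ≡ 38
53^10 = 53^8·53^2 ≡ 107
53^19 = 53^16·53^2·53^1 ≡ 7
53^38 = 53^32·53^4·53^2 ≡ 49
53^95 = 53^64·53^16·53^8·53^4·53^2·53^1 ≡ 190
53^190 = 53^128·53^32·53^16·53^8·53^4·53^2 ≡ 1  ← first divisor giving 1
The order is 190.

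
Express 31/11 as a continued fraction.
[2; 1, 4, 2]

Euclidean algorithm steps:
31 = 2 × 11 + 9
11 = 1 × 9 + 2
9 = 4 × 2 + 1
2 = 2 × 1 + 0
Continued fraction: [2; 1, 4, 2]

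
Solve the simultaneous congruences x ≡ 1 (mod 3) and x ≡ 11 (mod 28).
67

Using Chinese Remainder Theorem:
M = 3 × 28 = 84
M1 = 28, M2 = 3
y1 = 28^(-1) mod 3 = 1
y2 = 3^(-1) mod 28 = 19
x = (1×28×1 + 11×3×19) mod 84 = 67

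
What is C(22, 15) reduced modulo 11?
0

Using Lucas' theorem:
Write n=22 and k=15 in base 11:
n in base 11: [2, 0]
k in base 11: [1, 4]
C(22,15) mod 11 = ∏ C(n_i, k_i) mod 11
Digit binomials (mod 11): C(2,1) = 2; C(0,4) = 0 (k_i > n_i)
Product: 2 × 0 = 0 ≡ 0 (mod 11)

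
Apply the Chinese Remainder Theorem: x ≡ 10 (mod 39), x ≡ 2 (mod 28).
478

Using Chinese Remainder Theorem:
M = 39 × 28 = 1092
M1 = 28, M2 = 39
y1 = 28^(-1) mod 39 = 7
y2 = 39^(-1) mod 28 = 23
x = (10×28×7 + 2×39×23) mod 1092 = 478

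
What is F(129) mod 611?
518

Matrix identity: Q^n = [[F_(n+1), F_n], [F_n, F_(n-1)]] with Q = [[1,1],[1,0]].
n = 129 = 10000001₂. Square-and-multiply, entries mod 611:
Q^1 = [[1,1],[1,0]]
Q^2 = (Q^1)² = [[2,1],[1,1]]
Q^4 = (Q^2)² = [[5,3],[3,2]]
Q^8 = (Q^4)² = [[34,21],[21,13]]
Q^16 = (Q^8)² = [[375,376],[376,610]]
Q^32 = (Q^16)² = [[330,94],[94,236]]
Q^64 = (Q^32)² = [[424,47],[47,377]]
Q^129 = (Q^64)²·Q = [[283,518],[518,376]]
F_129 mod 611 = Q^129[0][1] = 518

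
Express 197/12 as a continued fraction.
[16; 2, 2, 2]

Euclidean algorithm steps:
197 = 16 × 12 + 5
12 = 2 × 5 + 2
5 = 2 × 2 + 1
2 = 2 × 1 + 0
Continued fraction: [16; 2, 2, 2]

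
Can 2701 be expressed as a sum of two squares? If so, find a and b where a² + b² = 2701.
10² + 51² (a=10, b=51)

Factorization: 2701 = 37 × 73
By Fermat: n is sum of two squares iff every prime p ≡ 3 (mod 4) appears to even power.
All primes ≡ 3 (mod 4) appear to even power.
Search a = 0, 1, 2, … for 2701 - a² a perfect square: first hit at a = 10: 2701 - 100 = 2601 = 51².
2701 = 10² + 51² = 100 + 2601 ✓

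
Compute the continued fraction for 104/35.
[2; 1, 34]

Euclidean algorithm steps:
104 = 2 × 35 + 34
35 = 1 × 34 + 1
34 = 34 × 1 + 0
Continued fraction: [2; 1, 34]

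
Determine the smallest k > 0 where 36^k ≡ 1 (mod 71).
35

71 is prime, so ord(36) divides φ(71) = 70.
Divisors of 70: 1, 2, 5, 7, 10, 14, 35, 70.
Repeated squaring: 36^1 ≡ 36, 36^2 ≡ 18, 36^4 ≡ 40, 36^8 ≡ 38, 36^16 ≡ 24, 36^32 ≡ 8, 36^64 ≡ 64 (mod 71).
Test 36^d mod 71 for each divisor d in increasing order:
36^1 ≡ 36
36^2 ≡ 18
36^5 = 36^4·36^1 ≡ 20
36^7 = 36^4·36^2·36^1 ≡ 5
36^10 = 36^8·36^2 ≡ 45
36^14 = 36^8·36^4·36^2 ≡ 25
36^35 = 36^32·36^2·36^1 ≡ 1  ← first divisor giving 1
The order is 35.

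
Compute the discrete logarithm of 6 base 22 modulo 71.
16

Baby-step giant-step with step n = ⌈√71⌉ = 9.
Baby steps 22^j mod 71 (j:value) for j=0..8: 0:1, 1:22, 2:58, 3:69, 4:27, 5:26, 6:4, 7:17, 8:19.
Giant-step multiplier: 22^(-9) ≡ 22^(70-9) = 22^61 ≡ 62 (mod 71).
Giant steps γ_i = 6·62^i mod 71: γ_0=6, γ_1=17 (in table at j=7).
x = i·n + j = 1·9 + 7 = 16.
Check: 22^16 ≡ 6 (mod 71).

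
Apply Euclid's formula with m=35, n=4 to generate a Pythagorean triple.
(1209, 280, 1241)

Euclid's formula: a = m² - n², b = 2mn, c = m² + n²
m = 35, n = 4
a = 35² - 4² = 1225 - 16 = 1209
b = 2 × 35 × 4 = 280
c = 35² + 4² = 1225 + 16 = 1241
Verification: 1209² + 280² = 1461681 + 78400 = 1540081 = 1241² ✓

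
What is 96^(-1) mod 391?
167

gcd(96, 391) = 1, so the inverse exists.
Extended Euclidean algorithm on (391, 96):
391 = 4 × 96 + 7  ⟹  7 = (1)·391 + (-4)·96
96 = 13 × 7 + 5  ⟹  5 = (-13)·391 + (53)·96
7 = 1 × 5 + 2  ⟹  2 = (14)·391 + (-57)·96
5 = 2 × 2 + 1  ⟹  1 = (-41)·391 + (167)·96
So (167)·96 ≡ 1 (mod 391), i.e. 96^(-1) ≡ 167 (mod 391).
Check: 96 × 167 = 16032 ≡ 1 (mod 391)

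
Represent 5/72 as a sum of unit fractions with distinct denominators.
1/15 + 1/360

Greedy algorithm:
5/72: ceiling(72/5) = 15, use 1/15
1/360: ceiling(360/1) = 360, use 1/360
Result: 5/72 = 1/15 + 1/360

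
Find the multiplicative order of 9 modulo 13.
3

13 is prime, so ord(9) divides φ(13) = 12.
Divisors of 12: 1, 2, 3, 4, 6, 12.
Repeated squaring: 9^1 ≡ 9, 9^2 ≡ 3, 9^4 ≡ 9, 9^8 ≡ 3 (mod 13).
Test 9^d mod 13 for each divisor d in increasing order:
9^1 ≡ 9
9^2 ≡ 3
9^3 = 9^2·9^1 ≡ 1  ← first divisor giving 1
The order is 3.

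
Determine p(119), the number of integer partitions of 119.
1653668665

p(n) counts ways to write n as a sum of positive integers (order ignored).
Euler's pentagonal recurrence: p(k) = p(k-1) + p(k-2) - p(k-5) - p(k-7) + p(k-12) + p(k-15) - ... (offsets j(3j∓1)/2, signs ++--, p(0)=1, p(<0)=0).
DP table for k = 0..118: p(0)=1, p(1)=1, p(2)=2, p(3)=3, p(4)=5, p(5)=7, p(6)=11, p(7)=15, p(8)=22, p(9)=30, p(10)=42, p(11)=56, p(12)=77, p(13)=101, p(14)=135, p(15)=176, p(16)=231, p(17)=297, p(18)=385, p(19)=490, p(20)=627, p(21)=792, p(22)=1002, p(23)=1255, p(24)=1575, p(25)=1958, p(26)=2436, p(27)=3010, p(28)=3718, p(29)=4565, p(30)=5604, p(31)=6842, p(32)=8349, p(33)=10143, p(34)=12310, p(35)=14883, p(36)=17977, p(37)=21637, p(38)=26015, p(39)=31185, p(40)=37338, p(41)=44583, p(42)=53174, p(43)=63261, p(44)=75175, p(45)=89134, p(46)=105558, p(47)=124754, p(48)=147273, p(49)=173525, p(50)=204226, p(51)=239943, p(52)=281589, p(53)=329931, p(54)=386155, p(55)=451276, p(56)=526823, p(57)=614154, p(58)=715220, p(59)=831820, p(60)=966467, p(61)=1121505, p(62)=1300156, p(63)=1505499, p(64)=1741630, p(65)=2012558, p(66)=2323520, p(67)=2679689, p(68)=3087735, p(69)=3554345, p(70)=4087968, p(71)=4697205, p(72)=5392783, p(73)=6185689, p(74)=7089500, p(75)=8118264, p(76)=9289091, p(77)=10619863, p(78)=12132164, p(79)=13848650, p(80)=15796476, p(81)=18004327, p(82)=20506255, p(83)=23338469, p(84)=26543660, p(85)=30167357, p(86)=34262962, p(87)=38887673, p(88)=44108109, p(89)=49995925, p(90)=56634173, p(91)=64112359, p(92)=72533807, p(93)=82010177, p(94)=92669720, p(95)=104651419, p(96)=118114304, p(97)=133230930, p(98)=150198136, p(99)=169229875, p(100)=190569292, p(101)=214481126, p(102)=241265379, p(103)=271248950, p(104)=304801365, p(105)=342325709, p(106)=384276336, p(107)=431149389, p(108)=483502844, p(109)=541946240, p(110)=607163746, p(111)=679903203, p(112)=761002156, p(113)=851376628, p(114)=952050665, p(115)=1064144451, p(116)=1188908248, p(117)=1327710076, p(118)=1482074143.
Final step: p(119) = p(118) + p(117) - p(114) - p(112) + p(107) + p(104) - p(97) - p(93) + p(84) + p(79) - p(68) - p(62) + p(49) + p(42) - p(27) - p(19) + p(2)
= 1482074143 + 1327710076 - 952050665 - 761002156 + 431149389 + 304801365 - 133230930 - 82010177 + 26543660 + 13848650 - 3087735 - 1300156 + 173525 + 53174 - 3010 - 490 + 2
= 1653668665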